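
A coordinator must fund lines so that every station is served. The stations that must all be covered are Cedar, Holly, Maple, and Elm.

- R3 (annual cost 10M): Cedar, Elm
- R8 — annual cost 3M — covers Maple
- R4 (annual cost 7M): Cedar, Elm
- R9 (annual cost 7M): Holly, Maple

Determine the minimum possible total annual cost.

14

Choose R4 and R9: together they cover Cedar, Holly, Maple, Elm — every station.
Total annual cost: 7 + 7 = 14.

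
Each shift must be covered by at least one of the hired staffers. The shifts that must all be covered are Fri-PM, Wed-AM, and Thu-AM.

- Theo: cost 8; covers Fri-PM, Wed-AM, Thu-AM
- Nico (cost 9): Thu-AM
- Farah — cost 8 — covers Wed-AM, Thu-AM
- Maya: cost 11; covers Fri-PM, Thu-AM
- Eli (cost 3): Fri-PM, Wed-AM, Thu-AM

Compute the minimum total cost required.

Eli alone covers Fri-PM, Wed-AM, Thu-AM — every shift.
Total cost: 3.
No cover costs less than 3.

3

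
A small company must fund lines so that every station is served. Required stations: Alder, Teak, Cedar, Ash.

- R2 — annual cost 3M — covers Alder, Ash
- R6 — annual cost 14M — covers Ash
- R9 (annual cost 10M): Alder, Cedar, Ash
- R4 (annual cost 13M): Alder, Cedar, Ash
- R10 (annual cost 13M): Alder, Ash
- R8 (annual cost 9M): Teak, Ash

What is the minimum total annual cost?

The greedy cost-per-new-station heuristic would pick R2, R8, and R9 for 22, but a cheaper cover exists.
Choose R9 and R8: together they cover Alder, Teak, Cedar, Ash — every station.
Total annual cost: 10 + 9 = 19.
No cover costs less than 19.

19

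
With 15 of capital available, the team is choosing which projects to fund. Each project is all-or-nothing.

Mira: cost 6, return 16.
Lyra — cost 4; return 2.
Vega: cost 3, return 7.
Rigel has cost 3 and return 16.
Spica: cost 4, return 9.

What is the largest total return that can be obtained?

Allowing fractional choices, the relaxed optimum would be about 45.8, but projects are indivisible.
Mira + Lyra + Rigel: cost 6 + 4 + 3 = 13 ≤ 15, return 16 + 2 + 16 = 34.
Mira + Vega + Rigel: cost 6 + 3 + 3 = 12 ≤ 15, return 16 + 7 + 16 = 39.
Mira + Rigel + Spica: cost 6 + 3 + 4 = 13 ≤ 15, return 16 + 16 + 9 = 41.
Best is Mira, Rigel, and Spica with total return 41.

41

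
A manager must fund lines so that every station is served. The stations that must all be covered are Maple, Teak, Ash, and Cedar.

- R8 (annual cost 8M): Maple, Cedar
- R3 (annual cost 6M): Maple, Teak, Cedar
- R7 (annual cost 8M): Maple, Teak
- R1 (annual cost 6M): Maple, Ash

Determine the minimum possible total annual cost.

12

Choose R3 and R1: together they cover Maple, Teak, Ash, Cedar — every station.
Total annual cost: 6 + 6 = 12.
No cover costs less than 12.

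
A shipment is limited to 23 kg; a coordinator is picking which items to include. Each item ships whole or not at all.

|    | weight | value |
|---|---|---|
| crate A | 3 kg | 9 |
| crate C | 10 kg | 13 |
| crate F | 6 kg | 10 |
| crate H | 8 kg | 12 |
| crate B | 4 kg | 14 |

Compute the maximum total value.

46

Allowing fractional choices, the relaxed optimum would be about 47.6, but items are indivisible.
crate A + crate C + crate F + crate B: weight 3 + 10 + 6 + 4 = 23 ≤ 23, value 9 + 13 + 10 + 14 = 46.
crate C + crate H + crate B: weight 10 + 8 + 4 = 22 ≤ 23, value 13 + 12 + 14 = 39.
crate A + crate F + crate H + crate B: weight 3 + 6 + 8 + 4 = 21 ≤ 23, value 9 + 10 + 12 + 14 = 45.
Best is crate A, crate C, crate F, and crate B with total value 46.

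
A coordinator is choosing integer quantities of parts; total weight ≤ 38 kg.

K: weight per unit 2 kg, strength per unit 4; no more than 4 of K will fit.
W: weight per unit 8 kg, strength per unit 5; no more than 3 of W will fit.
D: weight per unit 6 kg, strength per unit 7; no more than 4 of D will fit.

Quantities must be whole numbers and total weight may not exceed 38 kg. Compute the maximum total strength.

45

This is a bounded integer knapsack.
4×K and 4×D: weight 32 ≤ 38, strength 4·4 + 4·7 = 44.
3×K, 1×W, and 4×D: weight 38 ≤ 38, strength 3·4 + 1·5 + 4·7 = 45.
Best is 45.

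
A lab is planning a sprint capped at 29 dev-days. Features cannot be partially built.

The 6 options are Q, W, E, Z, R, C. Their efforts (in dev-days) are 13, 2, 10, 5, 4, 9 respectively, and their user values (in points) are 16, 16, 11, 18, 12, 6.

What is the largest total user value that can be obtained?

Allowing fractional choices, the relaxed optimum would be about 67.5, but features are indivisible.
W + E + Z + R: effort 2 + 10 + 5 + 4 = 21 ≤ 29, user value 16 + 11 + 18 + 12 = 57.
Q + W + Z + R: effort 13 + 2 + 5 + 4 = 24 ≤ 29, user value 16 + 16 + 18 + 12 = 62.
Q + W + Z + C: effort 13 + 2 + 5 + 9 = 29 ≤ 29, user value 16 + 16 + 18 + 6 = 56.
Best is Q, W, Z, and R with total user value 62.

62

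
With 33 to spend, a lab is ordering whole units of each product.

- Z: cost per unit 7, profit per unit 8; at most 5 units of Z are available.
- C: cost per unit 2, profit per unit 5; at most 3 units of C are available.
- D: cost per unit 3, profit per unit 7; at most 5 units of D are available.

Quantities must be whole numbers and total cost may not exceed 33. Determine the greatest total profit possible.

61

2×Z, 3×C, and 4×D: cost 32 ≤ 33, profit 2·8 + 3·5 + 4·7 = 59.
2×Z, 2×C, and 5×D: cost 33 ≤ 33, profit 2·8 + 2·5 + 5·7 = 61.
Best is 61.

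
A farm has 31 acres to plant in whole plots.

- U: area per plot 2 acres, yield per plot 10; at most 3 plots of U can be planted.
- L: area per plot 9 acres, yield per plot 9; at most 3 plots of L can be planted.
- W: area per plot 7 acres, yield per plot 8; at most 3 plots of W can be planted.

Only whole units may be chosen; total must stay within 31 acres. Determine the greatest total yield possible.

Take 3×U, 2×L, and 1×W: area 31 ≤ 31, yield 3·10 + 2·9 + 1·8 = 56.
U has the best ratio (10/2) and is taken to its limit of 3; remaining capacity is filled optimally with the others.

56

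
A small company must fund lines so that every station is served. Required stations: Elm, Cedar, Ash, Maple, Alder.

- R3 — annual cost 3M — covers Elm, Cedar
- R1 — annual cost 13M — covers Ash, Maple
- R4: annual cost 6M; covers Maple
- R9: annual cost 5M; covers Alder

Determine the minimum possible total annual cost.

The greedy cost-per-new-station heuristic would pick R3, R9, R4, and R1 for 27, but a cheaper cover exists.
Choose R3, R1, and R9: together they cover Elm, Cedar, Ash, Maple, Alder — every station.
Total annual cost: 3 + 13 + 5 = 21.
No cover costs less than 21.

21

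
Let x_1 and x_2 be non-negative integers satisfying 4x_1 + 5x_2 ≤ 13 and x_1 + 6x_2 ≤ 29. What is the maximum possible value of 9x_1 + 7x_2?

27

The continuous relaxation peaks at (3.25, 0) with value 29.25; rounding to a feasible lattice point costs some objective.
(x_1,x_2)=(3,0) is feasible, giving 27.
(x_1,x_2)=(2,1) is feasible, giving 25.
No feasible integer point exceeds 27.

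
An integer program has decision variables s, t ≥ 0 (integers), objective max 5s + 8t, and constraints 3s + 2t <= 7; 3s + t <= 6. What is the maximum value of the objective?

24

Relaxing integrality, the LP optimum is 28.00 at (s,t) = (0, 3.5), which is not an integer point.
(s,t)=(0,3): 3·0+2·3=6≤7, 3·0+1·3=3≤6, objective 24.
(s,t)=(1,2): 3·1+2·2=7≤7, 3·1+1·2=5≤6, objective 21.
Maximum is 24 at (s,t)=(0,3).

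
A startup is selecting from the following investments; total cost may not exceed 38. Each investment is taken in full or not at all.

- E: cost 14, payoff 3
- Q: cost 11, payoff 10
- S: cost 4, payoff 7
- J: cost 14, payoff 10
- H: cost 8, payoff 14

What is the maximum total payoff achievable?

41

Q + S + J + H: cost 11 + 4 + 14 + 8 = 37 ≤ 38, payoff 10 + 7 + 10 + 14 = 41.
E + Q + S + H: cost 14 + 11 + 4 + 8 = 37 ≤ 38, payoff 3 + 10 + 7 + 14 = 34.
Q + J + H: cost 11 + 14 + 8 = 33 ≤ 38, payoff 10 + 10 + 14 = 34.
Best is Q, S, J, and H with total payoff 41.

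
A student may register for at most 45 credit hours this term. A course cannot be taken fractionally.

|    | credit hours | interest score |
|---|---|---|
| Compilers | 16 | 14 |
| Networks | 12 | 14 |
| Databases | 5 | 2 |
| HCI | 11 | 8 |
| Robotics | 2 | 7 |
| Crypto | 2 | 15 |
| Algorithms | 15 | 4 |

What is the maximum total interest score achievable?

This is an integer program with binary decision variables.
Allowing fractional choices, the relaxed optimum would be about 58.8, but courses are indivisible.
Compilers + Networks + HCI + Crypto: credit hours 16 + 12 + 11 + 2 = 41 ≤ 45, interest score 14 + 14 + 8 + 15 = 51.
Compilers + Networks + HCI + Robotics + Crypto: credit hours 16 + 12 + 11 + 2 + 2 = 43 ≤ 45, interest score 14 + 14 + 8 + 7 + 15 = 58.
Compilers + Networks + Databases + Robotics + Crypto: credit hours 16 + 12 + 5 + 2 + 2 = 37 ≤ 45, interest score 14 + 14 + 2 + 7 + 15 = 52.
Best is Compilers, Networks, HCI, Robotics, and Crypto with total interest score 58.

58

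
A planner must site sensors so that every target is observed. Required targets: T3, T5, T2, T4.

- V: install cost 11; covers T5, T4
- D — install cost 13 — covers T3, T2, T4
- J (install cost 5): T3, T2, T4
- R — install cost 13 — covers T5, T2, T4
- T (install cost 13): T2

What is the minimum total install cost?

16

Choose V and J: together they cover T3, T5, T2, T4 — every target.
Total install cost: 11 + 5 = 16.
No cover costs less than 16.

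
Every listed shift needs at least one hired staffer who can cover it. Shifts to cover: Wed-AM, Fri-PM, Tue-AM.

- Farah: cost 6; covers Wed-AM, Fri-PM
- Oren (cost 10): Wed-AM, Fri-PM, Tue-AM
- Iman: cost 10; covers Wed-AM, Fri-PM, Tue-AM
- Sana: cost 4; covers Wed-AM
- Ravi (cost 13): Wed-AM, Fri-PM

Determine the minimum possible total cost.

10

The greedy cost-per-new-shift heuristic would pick Farah and Oren for 16, but a cheaper cover exists.
Oren alone covers Wed-AM, Fri-PM, Tue-AM — every shift.
Total cost: 10.
No cover costs less than 10.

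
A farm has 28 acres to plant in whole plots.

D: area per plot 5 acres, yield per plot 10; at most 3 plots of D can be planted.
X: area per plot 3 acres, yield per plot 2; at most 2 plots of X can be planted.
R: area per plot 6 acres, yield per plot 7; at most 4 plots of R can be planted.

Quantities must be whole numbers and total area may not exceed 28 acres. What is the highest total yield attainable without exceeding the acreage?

44

D has the best ratio (10/5); taking only D gives at most 3×10 = 30 (stopped by the supply cap of 3).
Mixing does better — 3×D and 2×R: area 27 ≤ 28, yield 3·10 + 2·7 = 44.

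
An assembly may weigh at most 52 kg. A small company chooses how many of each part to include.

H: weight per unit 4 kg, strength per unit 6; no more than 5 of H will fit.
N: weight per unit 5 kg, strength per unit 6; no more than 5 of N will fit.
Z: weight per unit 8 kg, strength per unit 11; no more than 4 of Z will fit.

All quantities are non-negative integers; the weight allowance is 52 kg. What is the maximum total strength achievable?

74

Take 5×H and 4×Z: weight 52 ≤ 52, strength 5·6 + 4·11 = 74.
H has the best ratio (6/4) and is taken to its limit of 5; remaining capacity is filled optimally with the others.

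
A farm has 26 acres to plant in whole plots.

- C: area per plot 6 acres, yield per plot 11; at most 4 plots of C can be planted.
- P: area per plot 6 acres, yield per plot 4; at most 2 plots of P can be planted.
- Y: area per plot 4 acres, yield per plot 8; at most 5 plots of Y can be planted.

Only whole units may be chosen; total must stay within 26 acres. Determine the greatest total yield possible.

51

Y has the best ratio (8/4); taking only Y gives at most 5×8 = 40 (stopped by the supply cap of 5).
Mixing does better — 1×C and 5×Y: area 26 ≤ 26, yield 1·11 + 5·8 = 51.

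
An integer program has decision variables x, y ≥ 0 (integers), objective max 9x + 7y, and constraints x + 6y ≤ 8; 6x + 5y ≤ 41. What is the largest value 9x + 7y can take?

The continuous relaxation peaks at (6.83, 0) with value 61.50; rounding to a feasible lattice point costs some objective.
(x,y)=(6,0) is feasible, giving 54.
(x,y)=(5,0) is feasible, giving 45.
Maximum is 54 at (x,y)=(6,0).

54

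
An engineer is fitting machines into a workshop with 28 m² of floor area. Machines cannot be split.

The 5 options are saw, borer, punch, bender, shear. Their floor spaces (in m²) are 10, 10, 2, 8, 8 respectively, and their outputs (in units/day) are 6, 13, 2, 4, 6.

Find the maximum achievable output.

Allowing fractional choices, the relaxed optimum would be about 25.8, but machines are indivisible.
borer + bender + shear: floor space 10 + 8 + 8 = 26 ≤ 28, output 13 + 4 + 6 = 23.
borer + punch + bender + shear: floor space 10 + 2 + 8 + 8 = 28 ≤ 28, output 13 + 2 + 4 + 6 = 25.
saw + borer + shear: floor space 10 + 10 + 8 = 28 ≤ 28, output 6 + 13 + 6 = 25.
The maximum output is 25; one optimal choice is saw, borer, and shear.

25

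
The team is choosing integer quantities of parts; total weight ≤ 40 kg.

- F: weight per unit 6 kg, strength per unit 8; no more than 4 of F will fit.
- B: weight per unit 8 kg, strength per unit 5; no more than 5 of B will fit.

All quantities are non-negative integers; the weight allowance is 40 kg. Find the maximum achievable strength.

42

4×F and 2×B: weight 40 ≤ 40, strength 4·8 + 2·5 = 42.
4×F and 1×B: weight 32 ≤ 40, strength 4·8 + 1·5 = 37.
Best is 42.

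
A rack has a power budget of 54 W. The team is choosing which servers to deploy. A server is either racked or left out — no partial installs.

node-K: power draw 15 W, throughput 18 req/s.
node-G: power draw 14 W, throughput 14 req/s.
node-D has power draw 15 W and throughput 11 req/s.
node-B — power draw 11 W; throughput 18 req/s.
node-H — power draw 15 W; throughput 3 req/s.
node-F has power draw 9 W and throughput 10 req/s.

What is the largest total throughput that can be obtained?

node-G + node-D + node-B + node-F: power draw 14 + 15 + 11 + 9 = 49 ≤ 54, throughput 14 + 11 + 18 + 10 = 53.
node-K + node-G + node-B + node-F: power draw 15 + 14 + 11 + 9 = 49 ≤ 54, throughput 18 + 14 + 18 + 10 = 60.
node-K + node-D + node-B + node-F: power draw 15 + 15 + 11 + 9 = 50 ≤ 54, throughput 18 + 11 + 18 + 10 = 57.
Best is node-K, node-G, node-B, and node-F with total throughput 60.

60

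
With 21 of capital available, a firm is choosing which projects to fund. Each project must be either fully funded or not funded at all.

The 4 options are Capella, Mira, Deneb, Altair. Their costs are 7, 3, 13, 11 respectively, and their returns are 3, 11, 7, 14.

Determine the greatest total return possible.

Mira + Deneb: cost 3 + 13 = 16 ≤ 21, return 11 + 7 = 18.
Capella + Mira + Altair: cost 7 + 3 + 11 = 21 ≤ 21, return 3 + 11 + 14 = 28.
Mira + Altair: cost 3 + 11 = 14 ≤ 21, return 11 + 14 = 25.
Best is Capella, Mira, and Altair with total return 28.

28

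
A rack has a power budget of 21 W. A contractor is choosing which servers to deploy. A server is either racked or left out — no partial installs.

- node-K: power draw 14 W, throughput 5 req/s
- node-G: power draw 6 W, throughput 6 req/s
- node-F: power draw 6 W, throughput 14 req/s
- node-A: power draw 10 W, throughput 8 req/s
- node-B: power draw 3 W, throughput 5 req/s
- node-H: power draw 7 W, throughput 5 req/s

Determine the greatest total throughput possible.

27

Take node-F, node-A, and node-B: power draw 6 + 10 + 3 = 19 ≤ 21, throughput 14 + 8 + 5 = 27.
No other feasible combination does better.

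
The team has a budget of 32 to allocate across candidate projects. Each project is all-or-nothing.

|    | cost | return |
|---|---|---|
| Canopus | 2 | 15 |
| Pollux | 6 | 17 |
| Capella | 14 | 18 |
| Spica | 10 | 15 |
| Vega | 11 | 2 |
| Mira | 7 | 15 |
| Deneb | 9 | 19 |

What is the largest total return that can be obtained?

This is a 0-1 knapsack instance.
Take Canopus, Pollux, Capella, and Deneb: cost 2 + 6 + 14 + 9 = 31 ≤ 32, return 15 + 17 + 18 + 19 = 69.
No other feasible combination does better.

69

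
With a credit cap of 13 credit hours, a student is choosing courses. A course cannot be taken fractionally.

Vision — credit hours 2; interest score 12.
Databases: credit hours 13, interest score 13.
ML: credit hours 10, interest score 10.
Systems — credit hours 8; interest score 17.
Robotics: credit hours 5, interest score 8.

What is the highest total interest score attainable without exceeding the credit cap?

Vision + Systems: credit hours 2 + 8 = 10 ≤ 13, interest score 12 + 17 = 29.
Vision + ML: credit hours 2 + 10 = 12 ≤ 13, interest score 12 + 10 = 22.
Systems + Robotics: credit hours 8 + 5 = 13 ≤ 13, interest score 17 + 8 = 25.
Best is Vision and Systems with total interest score 29.

29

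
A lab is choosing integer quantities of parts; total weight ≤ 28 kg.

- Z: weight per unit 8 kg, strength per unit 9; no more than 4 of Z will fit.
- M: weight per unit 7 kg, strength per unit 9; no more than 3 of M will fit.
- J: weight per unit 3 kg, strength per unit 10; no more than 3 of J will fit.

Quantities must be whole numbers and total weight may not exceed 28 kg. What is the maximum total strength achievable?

48

J has the best ratio (10/3); taking only J gives at most 3×10 = 30 (stopped by the supply cap of 3).
Mixing does better — 2×M and 3×J: weight 23 ≤ 28, strength 2·9 + 3·10 = 48.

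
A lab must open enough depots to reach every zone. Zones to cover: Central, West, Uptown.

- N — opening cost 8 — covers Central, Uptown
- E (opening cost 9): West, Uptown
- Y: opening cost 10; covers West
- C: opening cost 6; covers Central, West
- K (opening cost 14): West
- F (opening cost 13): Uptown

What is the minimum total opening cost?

Choose N and C: together they cover Central, West, Uptown — every zone.
Total opening cost: 8 + 6 = 14.

14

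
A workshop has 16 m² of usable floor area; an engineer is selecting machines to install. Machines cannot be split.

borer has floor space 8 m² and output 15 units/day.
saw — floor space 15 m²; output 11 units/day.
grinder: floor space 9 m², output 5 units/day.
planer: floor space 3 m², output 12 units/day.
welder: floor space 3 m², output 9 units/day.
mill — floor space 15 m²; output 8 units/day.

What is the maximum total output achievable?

Treat it as a binary knapsack problem.
borer + planer + welder: floor space 8 + 3 + 3 = 14 ≤ 16, output 15 + 12 + 9 = 36.
borer + planer: floor space 8 + 3 = 11 ≤ 16, output 15 + 12 = 27.
Best is borer, planer, and welder with total output 36.

36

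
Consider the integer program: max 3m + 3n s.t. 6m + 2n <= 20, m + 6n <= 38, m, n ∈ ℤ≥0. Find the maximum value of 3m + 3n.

21

The continuous relaxation peaks at (1.29, 6.12) with value 22.24; rounding to a feasible lattice point costs some objective.
(m,n)=(1,6): 6·1+2·6=18≤20, 1·1+6·6=37≤38, objective 21.
(m,n)=(1,5): 6·1+2·5=16≤20, 1·1+6·5=31≤38, objective 18.
(m,n)=(0,6): 6·0+2·6=12≤20, 1·0+6·6=36≤38, objective 18.
Maximum is 21 at (m,n)=(1,6).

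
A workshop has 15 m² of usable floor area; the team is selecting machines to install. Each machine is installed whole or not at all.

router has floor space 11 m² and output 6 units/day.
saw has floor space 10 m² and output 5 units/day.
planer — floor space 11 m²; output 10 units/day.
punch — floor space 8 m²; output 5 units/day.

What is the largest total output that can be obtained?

planer: floor space 11 ≤ 15, output 10.
router: floor space 11 ≤ 15, output 6.
Best is planer with total output 10.

10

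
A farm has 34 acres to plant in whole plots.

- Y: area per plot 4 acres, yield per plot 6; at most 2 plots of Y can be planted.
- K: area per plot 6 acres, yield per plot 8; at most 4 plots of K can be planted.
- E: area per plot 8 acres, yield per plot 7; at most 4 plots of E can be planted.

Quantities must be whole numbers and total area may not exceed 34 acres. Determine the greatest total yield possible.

44

Y has the best ratio (6/4); taking only Y gives at most 2×6 = 12 (stopped by the supply cap of 2).
Mixing does better — 2×Y and 4×K: area 32 ≤ 34, yield 2·6 + 4·8 = 44.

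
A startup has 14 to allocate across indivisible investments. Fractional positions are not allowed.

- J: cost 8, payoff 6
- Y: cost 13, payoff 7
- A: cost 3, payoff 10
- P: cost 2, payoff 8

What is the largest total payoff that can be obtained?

Take J, A, and P: cost 8 + 3 + 2 = 13 ≤ 14, payoff 6 + 10 + 8 = 24.
No other feasible combination does better.

24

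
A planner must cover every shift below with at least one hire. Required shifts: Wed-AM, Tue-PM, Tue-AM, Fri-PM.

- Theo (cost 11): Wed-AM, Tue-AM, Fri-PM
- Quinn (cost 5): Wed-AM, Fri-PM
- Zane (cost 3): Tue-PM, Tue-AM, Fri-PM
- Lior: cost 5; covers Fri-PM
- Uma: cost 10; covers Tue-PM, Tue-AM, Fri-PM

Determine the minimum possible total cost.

This is a weighted set-cover instance.
Choose Quinn and Zane: together they cover Wed-AM, Tue-PM, Tue-AM, Fri-PM — every shift.
Total cost: 5 + 3 = 8.
No cover costs less than 8.

8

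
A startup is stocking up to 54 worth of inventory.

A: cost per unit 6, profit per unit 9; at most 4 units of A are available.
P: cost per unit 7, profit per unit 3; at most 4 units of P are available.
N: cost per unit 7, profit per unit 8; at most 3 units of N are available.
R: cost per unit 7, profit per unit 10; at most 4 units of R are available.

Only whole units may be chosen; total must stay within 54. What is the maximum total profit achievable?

A has the best ratio (9/6); taking only A gives at most 4×9 = 36 (stopped by the supply cap of 4).
Mixing does better — 4×A and 4×R: cost 52 ≤ 54, profit 4·9 + 4·10 = 76.

76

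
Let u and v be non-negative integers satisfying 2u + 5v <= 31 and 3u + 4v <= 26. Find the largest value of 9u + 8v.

The continuous relaxation peaks at (8.67, 0) with value 78.00; rounding to a feasible lattice point costs some objective.
(u,v)=(8,0): 2·8+5·0=16≤31, 3·8+4·0=24≤26, objective 72.
(u,v)=(7,1): 2·7+5·1=19≤31, 3·7+4·1=25≤26, objective 71.
(u,v)=(7,0): 2·7+5·0=14≤31, 3·7+4·0=21≤26, objective 63.
The best lattice point is (8,0), giving 72.

72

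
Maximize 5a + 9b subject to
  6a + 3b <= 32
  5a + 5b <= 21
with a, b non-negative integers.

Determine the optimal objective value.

(a,b)=(0,4): 6·0+3·4=12≤32, 5·0+5·4=20≤21, objective 36.
(a,b)=(1,3): 6·1+3·3=15≤32, 5·1+5·3=20≤21, objective 32.
(a,b)=(0,3): 6·0+3·3=9≤32, 5·0+5·3=15≤21, objective 27.
Maximum is 36 at (a,b)=(0,4).

36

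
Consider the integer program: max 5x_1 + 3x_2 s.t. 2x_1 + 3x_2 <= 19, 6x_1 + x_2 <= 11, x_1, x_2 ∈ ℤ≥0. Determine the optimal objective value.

20

The continuous relaxation peaks at (0.875, 5.75) with value 21.62; rounding to a feasible lattice point costs some objective.
(x_1,x_2)=(1,5): 2·1+3·5=17≤19, 6·1+1·5=11≤11, objective 20.
(x_1,x_2)=(0,6): 2·0+3·6=18≤19, 6·0+1·6=6≤11, objective 18.
(x_1,x_2)=(1,4): 2·1+3·4=14≤19, 6·1+1·4=10≤11, objective 17.
Maximum is 20 at (x_1,x_2)=(1,5).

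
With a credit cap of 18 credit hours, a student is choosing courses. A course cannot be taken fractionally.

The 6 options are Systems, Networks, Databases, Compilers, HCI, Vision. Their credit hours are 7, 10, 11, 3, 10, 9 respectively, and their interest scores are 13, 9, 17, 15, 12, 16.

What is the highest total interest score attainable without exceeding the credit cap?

Compilers + Vision: credit hours 3 + 9 = 12 ≤ 18, interest score 15 + 16 = 31.
Databases + Compilers: credit hours 11 + 3 = 14 ≤ 18, interest score 17 + 15 = 32.
Best is Databases and Compilers with total interest score 32.

32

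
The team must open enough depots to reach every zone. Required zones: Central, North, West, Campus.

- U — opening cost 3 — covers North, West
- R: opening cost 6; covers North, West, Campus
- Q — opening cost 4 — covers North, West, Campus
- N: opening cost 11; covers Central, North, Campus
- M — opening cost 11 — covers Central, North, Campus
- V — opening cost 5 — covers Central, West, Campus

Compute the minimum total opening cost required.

8

The greedy cost-per-new-zone heuristic would pick Q and V for 9, but a cheaper cover exists.
Choose U and V: together they cover Central, North, West, Campus — every zone.
Total opening cost: 3 + 5 = 8.
No cover costs less than 8.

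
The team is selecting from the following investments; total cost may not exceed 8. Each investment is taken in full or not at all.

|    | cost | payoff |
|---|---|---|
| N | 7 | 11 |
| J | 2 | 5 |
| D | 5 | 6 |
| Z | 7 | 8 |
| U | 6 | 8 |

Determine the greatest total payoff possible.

Allowing fractional choices, the relaxed optimum would be about 14.4, but investments are indivisible.
J + U: cost 2 + 6 = 8 ≤ 8, payoff 5 + 8 = 13.
J + D: cost 2 + 5 = 7 ≤ 8, payoff 5 + 6 = 11.
N: cost 7 ≤ 8, payoff 11.
Best is J and U with total payoff 13.

13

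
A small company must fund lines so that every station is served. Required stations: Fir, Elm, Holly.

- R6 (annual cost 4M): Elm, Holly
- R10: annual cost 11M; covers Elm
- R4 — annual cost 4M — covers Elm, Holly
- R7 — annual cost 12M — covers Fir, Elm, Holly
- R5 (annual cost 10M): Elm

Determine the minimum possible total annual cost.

12

The greedy cost-per-new-station heuristic would pick R6 and R7 for 16, but a cheaper cover exists.
R7 alone covers Fir, Elm, Holly — every station.
Total annual cost: 12.
No cover costs less than 12.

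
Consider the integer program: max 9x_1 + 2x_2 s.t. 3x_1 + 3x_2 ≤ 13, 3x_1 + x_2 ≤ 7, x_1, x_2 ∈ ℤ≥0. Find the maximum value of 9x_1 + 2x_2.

The continuous relaxation peaks at (2.33, 0) with value 21.00; rounding to a feasible lattice point costs some objective.
(x_1,x_2)=(2,1) is feasible, giving 20.
(x_1,x_2)=(2,0) is feasible, giving 18.
The best lattice point is (2,1), giving 20.

20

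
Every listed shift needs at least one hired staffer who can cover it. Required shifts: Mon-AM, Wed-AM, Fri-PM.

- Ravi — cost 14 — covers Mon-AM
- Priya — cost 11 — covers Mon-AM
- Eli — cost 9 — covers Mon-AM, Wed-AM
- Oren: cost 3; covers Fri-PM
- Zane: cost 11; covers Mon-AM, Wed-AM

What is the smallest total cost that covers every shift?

12

Choose Eli and Oren: together they cover Mon-AM, Wed-AM, Fri-PM — every shift.
Total cost: 9 + 3 = 12.
No cover costs less than 12.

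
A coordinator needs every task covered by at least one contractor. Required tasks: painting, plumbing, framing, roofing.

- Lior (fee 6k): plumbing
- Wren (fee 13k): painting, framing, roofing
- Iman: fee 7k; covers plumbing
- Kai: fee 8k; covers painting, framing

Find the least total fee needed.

19

The greedy cost-per-new-task heuristic would pick Kai, Lior, and Wren for 27, but a cheaper cover exists.
Choose Lior and Wren: together they cover painting, plumbing, framing, roofing — every task.
Total fee: 6 + 13 = 19.
No cover costs less than 19.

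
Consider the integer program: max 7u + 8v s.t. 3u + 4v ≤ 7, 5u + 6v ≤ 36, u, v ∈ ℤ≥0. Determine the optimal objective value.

15

Relaxing integrality, the LP optimum is 16.33 at (u,v) = (2.33, 0), which is not an integer point.
(u,v)=(1,1): 3·1+4·1=7≤7, 5·1+6·1=11≤36, objective 15.
(u,v)=(2,0): 3·2+4·0=6≤7, 5·2+6·0=10≤36, objective 14.
No feasible integer point exceeds 15.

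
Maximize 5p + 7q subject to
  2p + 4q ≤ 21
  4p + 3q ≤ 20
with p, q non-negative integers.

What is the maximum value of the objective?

(p,q)=(2,4) is feasible, giving 38.
(p,q)=(0,5) is feasible, giving 35.
(p,q)=(1,4) is feasible, giving 33.
(p,q)=(2,3) is feasible, giving 31.
Maximum is 38 at (p,q)=(2,4).

38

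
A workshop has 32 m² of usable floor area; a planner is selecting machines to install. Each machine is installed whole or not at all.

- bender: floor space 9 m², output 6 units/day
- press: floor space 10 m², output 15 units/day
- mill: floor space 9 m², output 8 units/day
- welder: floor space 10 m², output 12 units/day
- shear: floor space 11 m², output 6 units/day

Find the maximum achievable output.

35

Allowing fractional choices, the relaxed optimum would be about 37.0, but machines are indivisible.
bender + press + welder: floor space 9 + 10 + 10 = 29 ≤ 32, output 6 + 15 + 12 = 33.
press + welder + shear: floor space 10 + 10 + 11 = 31 ≤ 32, output 15 + 12 + 6 = 33.
press + mill + welder: floor space 10 + 9 + 10 = 29 ≤ 32, output 15 + 8 + 12 = 35.
Best is press, mill, and welder with total output 35.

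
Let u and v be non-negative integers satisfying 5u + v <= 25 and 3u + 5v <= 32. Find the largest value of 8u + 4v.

48

(u,v)=(4,4) is feasible, giving 48.
(u,v)=(4,3) is feasible, giving 44.
(u,v)=(3,4) is feasible, giving 40.
Maximum is 48 at (u,v)=(4,4).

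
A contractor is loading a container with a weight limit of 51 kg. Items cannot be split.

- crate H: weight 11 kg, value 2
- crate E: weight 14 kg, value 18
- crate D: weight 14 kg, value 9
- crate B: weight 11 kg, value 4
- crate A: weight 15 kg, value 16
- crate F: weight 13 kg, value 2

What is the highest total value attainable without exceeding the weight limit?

43

Allowing fractional choices, the relaxed optimum would be about 45.9, but items are indivisible.
crate E + crate D + crate A: weight 14 + 14 + 15 = 43 ≤ 51, value 18 + 9 + 16 = 43.
crate E + crate B + crate A: weight 14 + 11 + 15 = 40 ≤ 51, value 18 + 4 + 16 = 38.
crate H + crate E + crate B + crate A: weight 11 + 14 + 11 + 15 = 51 ≤ 51, value 2 + 18 + 4 + 16 = 40.
Best is crate E, crate D, and crate A with total value 43.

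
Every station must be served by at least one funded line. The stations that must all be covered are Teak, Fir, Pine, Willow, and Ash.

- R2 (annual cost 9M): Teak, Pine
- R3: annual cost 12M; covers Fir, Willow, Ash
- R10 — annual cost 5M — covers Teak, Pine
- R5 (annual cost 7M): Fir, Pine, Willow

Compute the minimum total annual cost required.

The greedy cost-per-new-station heuristic would pick R5, R10, and R3 for 24, but a cheaper cover exists.
Choose R3 and R10: together they cover Teak, Fir, Pine, Willow, Ash — every station.
Total annual cost: 12 + 5 = 17.
No cover costs less than 17.

17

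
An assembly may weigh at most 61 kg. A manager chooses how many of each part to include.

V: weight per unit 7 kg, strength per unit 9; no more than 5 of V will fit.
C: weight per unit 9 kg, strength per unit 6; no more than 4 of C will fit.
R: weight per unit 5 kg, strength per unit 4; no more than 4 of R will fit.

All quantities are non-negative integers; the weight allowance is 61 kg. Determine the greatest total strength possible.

Take 5×V, 1×C, and 3×R: weight 59 ≤ 61, strength 5·9 + 1·6 + 3·4 = 63.
V has the best ratio (9/7) and is taken to its limit of 5; remaining capacity is filled optimally with the others.

63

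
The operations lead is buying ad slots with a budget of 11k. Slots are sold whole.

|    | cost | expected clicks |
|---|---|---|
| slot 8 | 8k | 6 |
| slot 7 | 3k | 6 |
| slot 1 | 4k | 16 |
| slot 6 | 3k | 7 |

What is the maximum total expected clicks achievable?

This is a 0-1 knapsack instance.
Allowing fractional choices, the relaxed optimum would be about 29.8, but ad slots are indivisible.
slot 7 + slot 1 + slot 6: cost 3 + 4 + 3 = 10 ≤ 11, expected clicks 6 + 16 + 7 = 29.
slot 1 + slot 6: cost 4 + 3 = 7 ≤ 11, expected clicks 16 + 7 = 23.
slot 7 + slot 1: cost 3 + 4 = 7 ≤ 11, expected clicks 6 + 16 = 22.
Best is slot 7, slot 1, and slot 6 with total expected clicks 29.

29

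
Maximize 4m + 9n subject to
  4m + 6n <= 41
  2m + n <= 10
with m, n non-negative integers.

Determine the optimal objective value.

58

(m,n)=(1,6): 4·1+6·6=40≤41, 2·1+1·6=8≤10, objective 58.
(m,n)=(0,6): 4·0+6·6=36≤41, 2·0+1·6=6≤10, objective 54.
(m,n)=(2,5): 4·2+6·5=38≤41, 2·2+1·5=9≤10, objective 53.
No feasible integer point exceeds 58.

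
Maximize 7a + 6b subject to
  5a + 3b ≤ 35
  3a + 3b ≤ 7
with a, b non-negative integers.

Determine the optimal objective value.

(a,b)=(2,0) is feasible, giving 14.
(a,b)=(1,1) is feasible, giving 13.
(a,b)=(1,0) is feasible, giving 7.
Maximum is 14 at (a,b)=(2,0).

14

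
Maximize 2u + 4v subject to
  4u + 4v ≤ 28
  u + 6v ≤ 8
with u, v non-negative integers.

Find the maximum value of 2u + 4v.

(u,v)=(7,0): 4·7+4·0=28≤28, 1·7+6·0=7≤8, objective 14.
(u,v)=(6,0): 4·6+4·0=24≤28, 1·6+6·0=6≤8, objective 12.
No feasible integer point exceeds 14.

14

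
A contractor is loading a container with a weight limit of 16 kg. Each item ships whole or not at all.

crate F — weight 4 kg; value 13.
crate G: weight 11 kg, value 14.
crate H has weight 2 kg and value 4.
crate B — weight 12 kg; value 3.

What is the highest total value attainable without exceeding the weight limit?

This is a 0-1 knapsack instance.
Take crate F and crate G: weight 4 + 11 = 15 ≤ 16, value 13 + 14 = 27.
No other feasible combination does better.

27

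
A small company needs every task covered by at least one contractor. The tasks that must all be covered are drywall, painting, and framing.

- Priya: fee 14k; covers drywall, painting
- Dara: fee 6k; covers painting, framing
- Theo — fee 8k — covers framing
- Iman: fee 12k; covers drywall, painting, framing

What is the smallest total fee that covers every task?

The greedy cost-per-new-task heuristic would pick Dara and Iman for 18, but a cheaper cover exists.
Iman alone covers drywall, painting, framing — every task.
Total fee: 12.
No cover costs less than 12.

12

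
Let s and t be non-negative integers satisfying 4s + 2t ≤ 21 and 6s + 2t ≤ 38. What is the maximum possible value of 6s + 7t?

70

The continuous relaxation peaks at (0, 10.5) with value 73.50; rounding to a feasible lattice point costs some objective.
(s,t)=(0,10): 4·0+2·10=20≤21, 6·0+2·10=20≤38, objective 70.
(s,t)=(0,9): 4·0+2·9=18≤21, 6·0+2·9=18≤38, objective 63.
The best lattice point is (0,10), giving 70.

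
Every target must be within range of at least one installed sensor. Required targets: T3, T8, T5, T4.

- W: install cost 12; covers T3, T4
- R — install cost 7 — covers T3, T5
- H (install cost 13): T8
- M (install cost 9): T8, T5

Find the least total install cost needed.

21

This is a weighted set-cover instance.
The greedy cost-per-new-target heuristic would pick R, M, and W for 28, but a cheaper cover exists.
Choose W and M: together they cover T3, T8, T5, T4 — every target.
Total install cost: 12 + 9 = 21.
No cover costs less than 21.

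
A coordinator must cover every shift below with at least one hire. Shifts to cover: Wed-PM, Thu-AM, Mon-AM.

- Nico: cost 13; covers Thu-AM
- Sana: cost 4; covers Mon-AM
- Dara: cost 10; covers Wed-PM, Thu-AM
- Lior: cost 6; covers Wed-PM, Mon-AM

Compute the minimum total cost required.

14

Choose Sana and Dara: together they cover Wed-PM, Thu-AM, Mon-AM — every shift.
Total cost: 4 + 10 = 14.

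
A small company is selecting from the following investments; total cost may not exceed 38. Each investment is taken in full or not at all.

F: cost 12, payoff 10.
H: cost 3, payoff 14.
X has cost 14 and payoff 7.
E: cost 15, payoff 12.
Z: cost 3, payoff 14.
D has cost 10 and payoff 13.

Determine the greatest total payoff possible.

53

Treat it as a binary knapsack problem.
Allowing fractional choices, the relaxed optimum would be about 59.0, but investments are indivisible.
H + E + Z + D: cost 3 + 15 + 3 + 10 = 31 ≤ 38, payoff 14 + 12 + 14 + 13 = 53.
F + H + Z + D: cost 12 + 3 + 3 + 10 = 28 ≤ 38, payoff 10 + 14 + 14 + 13 = 51.
Best is H, E, Z, and D with total payoff 53.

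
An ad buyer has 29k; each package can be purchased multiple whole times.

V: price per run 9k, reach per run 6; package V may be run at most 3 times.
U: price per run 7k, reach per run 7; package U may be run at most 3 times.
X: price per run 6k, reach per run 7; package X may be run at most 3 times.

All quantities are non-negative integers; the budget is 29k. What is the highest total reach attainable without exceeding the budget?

28

X has the best ratio (7/6); taking only X gives at most 3×7 = 21 (stopped by the supply cap of 3).
Mixing does better — 1×U and 3×X: price 25 ≤ 29, reach 1·7 + 3·7 = 28.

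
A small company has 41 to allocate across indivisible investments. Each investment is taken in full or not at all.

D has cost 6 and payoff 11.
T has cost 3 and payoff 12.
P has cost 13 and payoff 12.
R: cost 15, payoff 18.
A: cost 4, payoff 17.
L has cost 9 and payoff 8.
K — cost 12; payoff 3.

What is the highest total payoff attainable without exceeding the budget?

Take D, T, P, R, and A: cost 6 + 3 + 13 + 15 + 4 = 41 ≤ 41, payoff 11 + 12 + 12 + 18 + 17 = 70.
No other feasible combination does better.

70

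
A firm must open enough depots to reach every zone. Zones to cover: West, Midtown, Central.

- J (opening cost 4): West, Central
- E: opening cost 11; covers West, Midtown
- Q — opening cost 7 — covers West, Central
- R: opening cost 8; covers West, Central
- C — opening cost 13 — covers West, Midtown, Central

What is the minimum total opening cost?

C alone covers West, Midtown, Central — every zone.
Total opening cost: 13.

13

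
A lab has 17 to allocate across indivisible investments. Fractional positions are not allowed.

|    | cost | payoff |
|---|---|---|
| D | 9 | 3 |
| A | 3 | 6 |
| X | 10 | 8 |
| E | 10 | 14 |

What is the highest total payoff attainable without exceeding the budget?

This is a 0-1 knapsack instance.
Take A and E: cost 3 + 10 = 13 ≤ 17, payoff 6 + 14 = 20.
No other feasible combination does better.

20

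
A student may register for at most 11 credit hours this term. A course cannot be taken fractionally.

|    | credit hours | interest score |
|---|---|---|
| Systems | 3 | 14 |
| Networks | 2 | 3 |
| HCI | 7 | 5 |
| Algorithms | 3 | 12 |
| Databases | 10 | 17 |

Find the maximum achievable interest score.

Allowing fractional choices, the relaxed optimum would be about 34.5, but courses are indivisible.
Systems + Algorithms: credit hours 3 + 3 = 6 ≤ 11, interest score 14 + 12 = 26.
Systems + Networks + Algorithms: credit hours 3 + 2 + 3 = 8 ≤ 11, interest score 14 + 3 + 12 = 29.
Best is Systems, Networks, and Algorithms with total interest score 29.

29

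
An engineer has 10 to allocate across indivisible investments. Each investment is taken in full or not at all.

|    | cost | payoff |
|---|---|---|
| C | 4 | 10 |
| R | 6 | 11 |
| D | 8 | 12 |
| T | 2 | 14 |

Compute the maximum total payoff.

26

Allowing fractional choices, the relaxed optimum would be about 31.3, but investments are indivisible.
R + T: cost 6 + 2 = 8 ≤ 10, payoff 11 + 14 = 25.
D + T: cost 8 + 2 = 10 ≤ 10, payoff 12 + 14 = 26.
Best is D and T with total payoff 26.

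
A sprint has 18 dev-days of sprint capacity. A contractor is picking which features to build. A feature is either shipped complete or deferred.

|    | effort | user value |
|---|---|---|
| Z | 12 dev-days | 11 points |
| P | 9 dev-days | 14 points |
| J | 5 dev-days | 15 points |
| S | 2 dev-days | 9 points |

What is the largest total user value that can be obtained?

This is a 0-1 knapsack instance.
Allowing fractional choices, the relaxed optimum would be about 39.8, but features are indivisible.
P + J: effort 9 + 5 = 14 ≤ 18, user value 14 + 15 = 29.
P + J + S: effort 9 + 5 + 2 = 16 ≤ 18, user value 14 + 15 + 9 = 38.
Best is P, J, and S with total user value 38.

38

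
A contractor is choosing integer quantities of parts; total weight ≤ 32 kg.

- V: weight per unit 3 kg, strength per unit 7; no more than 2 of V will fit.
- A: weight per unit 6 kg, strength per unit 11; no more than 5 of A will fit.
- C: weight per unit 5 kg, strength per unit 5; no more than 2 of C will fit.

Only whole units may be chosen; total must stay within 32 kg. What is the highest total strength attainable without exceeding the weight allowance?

V has the best ratio (7/3); taking only V gives at most 2×7 = 14 (stopped by the supply cap of 2).
Mixing does better — 2×V and 4×A: weight 30 ≤ 32, strength 2·7 + 4·11 = 58.

58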